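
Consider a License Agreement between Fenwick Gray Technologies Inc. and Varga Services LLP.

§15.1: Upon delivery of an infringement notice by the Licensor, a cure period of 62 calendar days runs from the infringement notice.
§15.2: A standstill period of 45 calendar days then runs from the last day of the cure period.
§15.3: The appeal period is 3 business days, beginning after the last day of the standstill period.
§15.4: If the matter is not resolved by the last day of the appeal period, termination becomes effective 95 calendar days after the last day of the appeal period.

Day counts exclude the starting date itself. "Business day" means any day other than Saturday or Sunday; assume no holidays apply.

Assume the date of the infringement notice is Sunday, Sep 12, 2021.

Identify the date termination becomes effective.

The last day of the cure period: 62 calendar days after Sep 12, 2021 is Nov 13, 2021.
The last day of the standstill period: Nov 13, 2021 + 45 days = Dec 28, 2021.
The last day of the appeal period: 3 business days after Tuesday, Dec 28, 2021, skipping weekends — Dec 29, Dec 30, Dec 31 — lands on Friday, Dec 31, 2021.
Adding 95 calendar days to Dec 31, 2021 gives Apr 5, 2022, which is the date termination becomes effective.

Apr 5, 2022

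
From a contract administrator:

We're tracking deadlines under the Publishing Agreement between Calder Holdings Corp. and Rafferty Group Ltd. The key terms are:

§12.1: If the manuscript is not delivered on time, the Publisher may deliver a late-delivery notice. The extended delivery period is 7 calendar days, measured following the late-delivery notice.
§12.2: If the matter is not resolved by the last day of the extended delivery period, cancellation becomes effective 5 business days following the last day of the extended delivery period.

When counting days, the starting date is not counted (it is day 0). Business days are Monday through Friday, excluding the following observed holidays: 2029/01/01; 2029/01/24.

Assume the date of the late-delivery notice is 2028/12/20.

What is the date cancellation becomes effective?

2029/01/04

The last day of the extended delivery period: 7 calendar days after 2028/12/20 is 2028/12/27.
The date cancellation becomes effective: counting 5 business days from Wednesday, 2028/12/27 (Dec 28, Dec 29, Jan 2, Jan 3, Jan 4, skipping weekends and the listed holiday on Jan 1) reaches Thursday, 2029/01/04.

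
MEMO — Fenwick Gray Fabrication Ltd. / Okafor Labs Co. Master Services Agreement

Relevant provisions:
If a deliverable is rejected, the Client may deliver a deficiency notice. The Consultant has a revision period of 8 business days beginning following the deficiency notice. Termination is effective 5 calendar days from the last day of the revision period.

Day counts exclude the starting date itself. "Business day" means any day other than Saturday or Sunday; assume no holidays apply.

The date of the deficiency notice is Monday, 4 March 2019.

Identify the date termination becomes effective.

19 March 2019

From Monday, 4 March 2019, 8 business days (Mar 5, Mar 6, Mar 7, Mar 8, Mar 11, Mar 12, Mar 13, Mar 14, skipping weekends) brings us to Thursday, 14 March 2019, which is the last day of the revision period.
The date termination becomes effective: 14 March 2019 + 5 days = 19 March 2019.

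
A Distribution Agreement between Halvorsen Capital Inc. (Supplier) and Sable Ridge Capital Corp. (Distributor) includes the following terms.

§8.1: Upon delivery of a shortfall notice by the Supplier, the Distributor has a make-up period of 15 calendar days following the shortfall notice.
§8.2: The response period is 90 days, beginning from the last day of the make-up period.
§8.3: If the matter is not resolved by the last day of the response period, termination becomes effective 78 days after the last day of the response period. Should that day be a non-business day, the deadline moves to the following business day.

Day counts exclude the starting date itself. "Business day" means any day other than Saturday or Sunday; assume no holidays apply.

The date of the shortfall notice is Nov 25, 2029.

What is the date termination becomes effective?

May 27, 2030

The last day of the make-up period: 15 calendar days after Nov 25, 2029 is Dec 10, 2029.
The last day of the response period: 90 calendar days after Dec 10, 2029 is Mar 10, 2030.
The date termination becomes effective: Mar 10, 2030 + 78 days = May 27, 2030. May 27, 2030 is a Monday, so no roll-forward applies.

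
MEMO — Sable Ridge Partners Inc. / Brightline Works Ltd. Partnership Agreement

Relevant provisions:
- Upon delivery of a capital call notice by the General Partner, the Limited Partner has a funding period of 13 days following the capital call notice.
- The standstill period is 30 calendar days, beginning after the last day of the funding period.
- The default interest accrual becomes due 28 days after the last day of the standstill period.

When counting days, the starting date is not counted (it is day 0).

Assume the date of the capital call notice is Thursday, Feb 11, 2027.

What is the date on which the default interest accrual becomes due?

Apr 23, 2027

Adding 13 calendar days to Feb 11, 2027 gives Feb 24, 2027, which is the last day of the funding period.
Adding 30 calendar days to Feb 24, 2027 gives Mar 26, 2027, which is the last day of the standstill period.
Adding 28 calendar days to Mar 26, 2027 gives Apr 23, 2027, which is the date on which the default interest accrual becomes due.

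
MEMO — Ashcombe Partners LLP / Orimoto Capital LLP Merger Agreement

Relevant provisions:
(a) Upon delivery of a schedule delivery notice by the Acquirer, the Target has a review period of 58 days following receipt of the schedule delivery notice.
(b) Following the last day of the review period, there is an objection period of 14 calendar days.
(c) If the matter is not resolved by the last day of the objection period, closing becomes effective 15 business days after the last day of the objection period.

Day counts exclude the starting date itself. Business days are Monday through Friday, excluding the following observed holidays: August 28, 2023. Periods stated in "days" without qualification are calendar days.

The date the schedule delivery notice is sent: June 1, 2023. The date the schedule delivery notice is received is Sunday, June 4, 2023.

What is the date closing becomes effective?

September 6, 2023

The last day of the review period: June 4, 2023 + 58 days = August 1, 2023.
The last day of the objection period: 14 calendar days after August 1, 2023 is August 15, 2023.
The date closing becomes effective: 15 business days after Tuesday, August 15, 2023, skipping weekends and the listed holiday on Aug 28 — Aug 16, Aug 17, Aug 18, Aug 21, …, Sep 4, Sep 5, Sep 6 — lands on Wednesday, September 6, 2023.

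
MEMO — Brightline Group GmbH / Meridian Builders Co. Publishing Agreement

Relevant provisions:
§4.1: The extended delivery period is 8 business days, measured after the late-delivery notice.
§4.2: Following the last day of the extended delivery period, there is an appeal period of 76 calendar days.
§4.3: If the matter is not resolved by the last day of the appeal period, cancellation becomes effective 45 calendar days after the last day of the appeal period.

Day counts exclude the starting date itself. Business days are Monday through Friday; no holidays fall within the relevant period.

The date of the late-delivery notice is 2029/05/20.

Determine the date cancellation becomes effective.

2029/09/28

The last day of the extended delivery period: counting 8 business days from Sunday, 2029/05/20 (May 21, May 22, May 23, May 24, May 25, May 28, May 29, May 30, skipping weekends) reaches Wednesday, 2029/05/30.
The last day of the appeal period: 76 calendar days after 2029/05/30 is 2029/08/14.
Adding 45 calendar days to 2029/08/14 gives 2029/09/28, which is the date cancellation becomes effective.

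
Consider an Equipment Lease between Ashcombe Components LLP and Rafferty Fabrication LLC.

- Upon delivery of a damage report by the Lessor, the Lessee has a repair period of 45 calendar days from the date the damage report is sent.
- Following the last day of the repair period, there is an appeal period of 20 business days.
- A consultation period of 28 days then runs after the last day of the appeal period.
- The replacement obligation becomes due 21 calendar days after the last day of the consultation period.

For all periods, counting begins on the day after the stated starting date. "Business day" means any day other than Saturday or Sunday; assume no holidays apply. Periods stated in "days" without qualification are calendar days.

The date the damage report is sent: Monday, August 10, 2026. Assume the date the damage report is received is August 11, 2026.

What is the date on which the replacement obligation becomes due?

December 10, 2026

Adding 45 calendar days to August 10, 2026 gives September 24, 2026, which is the last day of the repair period.
The last day of the appeal period: counting 20 business days from Thursday, September 24, 2026 (Sep 25, Sep 28, Sep 29, Sep 30, …, Oct 20, Oct 21, Oct 22, skipping weekends) reaches Thursday, October 22, 2026.
Adding 28 calendar days to October 22, 2026 gives November 19, 2026, which is the last day of the consultation period.
The date on which the replacement obligation becomes due: 21 calendar days after November 19, 2026 is December 10, 2026.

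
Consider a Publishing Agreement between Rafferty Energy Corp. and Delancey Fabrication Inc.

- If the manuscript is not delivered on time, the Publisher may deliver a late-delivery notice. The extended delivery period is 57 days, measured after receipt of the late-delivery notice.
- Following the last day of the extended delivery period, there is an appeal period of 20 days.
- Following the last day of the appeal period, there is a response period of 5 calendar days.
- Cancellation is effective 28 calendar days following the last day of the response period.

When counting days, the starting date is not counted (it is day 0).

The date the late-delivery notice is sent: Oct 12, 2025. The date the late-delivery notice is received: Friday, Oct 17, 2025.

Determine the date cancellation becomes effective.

The last day of the extended delivery period: Oct 17, 2025 + 57 days = Dec 13, 2025.
Adding 20 calendar days to Dec 13, 2025 gives Jan 2, 2026, which is the last day of the appeal period.
The last day of the response period: 5 calendar days after Jan 2, 2026 is Jan 7, 2026.
The date cancellation becomes effective: 28 calendar days after Jan 7, 2026 is Feb 4, 2026.

Feb 4, 2026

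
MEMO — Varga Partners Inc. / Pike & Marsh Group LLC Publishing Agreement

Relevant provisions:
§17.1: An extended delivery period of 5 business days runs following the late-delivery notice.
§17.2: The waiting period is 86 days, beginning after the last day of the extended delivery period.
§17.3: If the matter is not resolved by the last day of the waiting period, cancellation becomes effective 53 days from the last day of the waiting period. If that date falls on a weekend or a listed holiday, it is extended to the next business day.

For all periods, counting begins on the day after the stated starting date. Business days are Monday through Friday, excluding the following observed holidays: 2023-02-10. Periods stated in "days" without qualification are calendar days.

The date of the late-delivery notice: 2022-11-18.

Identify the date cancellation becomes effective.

2023-04-13

The last day of the extended delivery period: 5 business days after Friday, 2022-11-18, skipping weekends — Nov 21, Nov 22, Nov 23, Nov 24, Nov 25 — lands on Friday, 2022-11-25.
Adding 86 calendar days to 2022-11-25 gives 2023-02-19, which is the last day of the waiting period.
The date cancellation becomes effective: 2023-02-19 + 53 days = 2023-04-13. 2023-04-13 is a Thursday and is not a listed holiday, so no roll-forward applies.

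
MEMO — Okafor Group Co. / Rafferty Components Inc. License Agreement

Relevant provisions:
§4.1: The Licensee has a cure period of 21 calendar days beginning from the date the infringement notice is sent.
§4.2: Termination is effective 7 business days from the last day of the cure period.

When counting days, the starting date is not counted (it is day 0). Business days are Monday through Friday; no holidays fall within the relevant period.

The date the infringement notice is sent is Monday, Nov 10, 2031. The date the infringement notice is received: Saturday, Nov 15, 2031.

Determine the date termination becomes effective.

The last day of the cure period: 21 calendar days after Nov 10, 2031 is Dec 1, 2031.
From Monday, Dec 1, 2031, 7 business days (Dec 2, Dec 3, Dec 4, Dec 5, Dec 8, Dec 9, Dec 10, skipping weekends) brings us to Wednesday, Dec 10, 2031, which is the date termination becomes effective.

Dec 10, 2031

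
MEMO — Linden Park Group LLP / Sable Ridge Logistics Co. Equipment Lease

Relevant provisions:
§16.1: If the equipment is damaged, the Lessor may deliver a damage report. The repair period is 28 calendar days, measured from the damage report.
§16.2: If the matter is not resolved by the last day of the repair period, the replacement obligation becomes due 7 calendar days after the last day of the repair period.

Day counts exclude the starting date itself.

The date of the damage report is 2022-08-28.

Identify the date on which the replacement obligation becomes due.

The last day of the repair period: 2022-08-28 + 28 days = 2022-09-25.
The date on which the replacement obligation becomes due: 7 calendar days after 2022-09-25 is 2022-10-02.

2022-10-02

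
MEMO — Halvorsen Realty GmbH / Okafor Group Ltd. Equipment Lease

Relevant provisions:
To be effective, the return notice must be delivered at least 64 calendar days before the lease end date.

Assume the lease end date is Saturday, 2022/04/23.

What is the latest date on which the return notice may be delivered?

2022/04/23 minus 64 days is 2022/02/18.

2022/02/18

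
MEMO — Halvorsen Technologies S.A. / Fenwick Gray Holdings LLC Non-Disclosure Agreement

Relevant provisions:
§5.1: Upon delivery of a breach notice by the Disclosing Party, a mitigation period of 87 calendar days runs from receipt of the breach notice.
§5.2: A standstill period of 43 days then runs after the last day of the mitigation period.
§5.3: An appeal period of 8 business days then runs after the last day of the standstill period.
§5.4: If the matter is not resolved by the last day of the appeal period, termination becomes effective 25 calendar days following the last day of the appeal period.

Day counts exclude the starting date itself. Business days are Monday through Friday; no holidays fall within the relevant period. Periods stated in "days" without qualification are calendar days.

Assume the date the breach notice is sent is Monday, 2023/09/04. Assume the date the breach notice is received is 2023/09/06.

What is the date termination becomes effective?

2024/02/18

Adding 87 calendar days to 2023/09/06 gives 2023/12/02, which is the last day of the mitigation period.
The last day of the standstill period: 2023/12/02 + 43 days = 2024/01/14.
From Sunday, 2024/01/14, 8 business days (Jan 15, Jan 16, Jan 17, Jan 18, Jan 19, Jan 22, Jan 23, Jan 24, skipping weekends) brings us to Wednesday, 2024/01/24, which is the last day of the appeal period.
The date termination becomes effective: 25 calendar days after 2024/01/24 is 2024/02/18.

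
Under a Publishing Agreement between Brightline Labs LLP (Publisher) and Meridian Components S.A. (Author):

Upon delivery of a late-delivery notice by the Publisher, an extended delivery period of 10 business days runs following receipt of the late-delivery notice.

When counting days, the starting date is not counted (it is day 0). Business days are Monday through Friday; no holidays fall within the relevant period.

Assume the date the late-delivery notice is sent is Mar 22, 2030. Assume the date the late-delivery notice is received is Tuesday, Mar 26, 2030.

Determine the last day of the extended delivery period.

Apr 9, 2030

The last day of the extended delivery period: counting 10 business days from Tuesday, Mar 26, 2030 (Mar 27, Mar 28, Mar 29, Apr 1, Apr 2, Apr 3, Apr 4, Apr 5, Apr 8, Apr 9, skipping weekends) reaches Tuesday, Apr 9, 2030.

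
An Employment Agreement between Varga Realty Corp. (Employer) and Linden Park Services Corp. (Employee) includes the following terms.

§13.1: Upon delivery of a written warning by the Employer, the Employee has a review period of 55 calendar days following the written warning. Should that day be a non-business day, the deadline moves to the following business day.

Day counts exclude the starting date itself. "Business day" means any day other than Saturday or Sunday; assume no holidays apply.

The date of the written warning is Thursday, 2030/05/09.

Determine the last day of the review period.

The last day of the review period: 2030/05/09 + 55 days = 2030/07/03. 2030/07/03 is a Wednesday, so no roll-forward applies.

2030/07/03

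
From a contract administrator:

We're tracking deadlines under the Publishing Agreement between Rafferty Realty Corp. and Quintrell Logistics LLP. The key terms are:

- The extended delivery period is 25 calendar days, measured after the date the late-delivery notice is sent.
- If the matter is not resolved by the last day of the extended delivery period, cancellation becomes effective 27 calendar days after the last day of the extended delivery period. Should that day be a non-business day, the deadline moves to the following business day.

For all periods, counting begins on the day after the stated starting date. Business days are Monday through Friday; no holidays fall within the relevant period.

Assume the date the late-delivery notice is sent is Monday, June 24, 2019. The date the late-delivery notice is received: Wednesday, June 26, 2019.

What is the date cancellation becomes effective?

August 15, 2019

The last day of the extended delivery period: 25 calendar days after June 24, 2019 is July 19, 2019.
Adding 27 calendar days to July 19, 2019 gives August 15, 2019, which is the date cancellation becomes effective. August 15, 2019 is a Thursday, so no roll-forward applies.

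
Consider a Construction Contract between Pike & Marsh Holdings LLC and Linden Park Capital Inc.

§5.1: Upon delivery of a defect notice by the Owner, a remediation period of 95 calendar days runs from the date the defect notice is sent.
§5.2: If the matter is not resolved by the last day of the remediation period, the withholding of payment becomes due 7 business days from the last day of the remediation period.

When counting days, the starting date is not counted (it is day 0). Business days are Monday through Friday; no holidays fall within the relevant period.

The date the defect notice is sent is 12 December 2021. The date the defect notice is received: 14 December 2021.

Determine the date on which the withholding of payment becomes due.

28 March 2022

The last day of the remediation period: 95 calendar days after 12 December 2021 is 17 March 2022.
From Thursday, 17 March 2022, 7 business days (Mar 18, Mar 21, Mar 22, Mar 23, Mar 24, Mar 25, Mar 28, skipping weekends) brings us to Monday, 28 March 2022, which is the date on which the withholding of payment becomes due.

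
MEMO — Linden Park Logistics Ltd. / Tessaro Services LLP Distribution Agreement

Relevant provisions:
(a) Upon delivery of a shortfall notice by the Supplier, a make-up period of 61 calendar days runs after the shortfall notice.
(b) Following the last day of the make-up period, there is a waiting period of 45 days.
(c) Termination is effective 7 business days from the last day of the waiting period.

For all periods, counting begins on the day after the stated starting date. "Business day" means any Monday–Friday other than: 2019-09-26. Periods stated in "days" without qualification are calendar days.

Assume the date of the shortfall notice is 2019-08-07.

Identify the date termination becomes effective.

2019-12-02

The last day of the make-up period: 61 calendar days after 2019-08-07 is 2019-10-07.
The last day of the waiting period: 2019-10-07 + 45 days = 2019-11-21.
The date termination becomes effective: 7 business days after Thursday, 2019-11-21, skipping weekends — Nov 22, Nov 25, Nov 26, Nov 27, Nov 28, Nov 29, Dec 2 — lands on Monday, 2019-12-02.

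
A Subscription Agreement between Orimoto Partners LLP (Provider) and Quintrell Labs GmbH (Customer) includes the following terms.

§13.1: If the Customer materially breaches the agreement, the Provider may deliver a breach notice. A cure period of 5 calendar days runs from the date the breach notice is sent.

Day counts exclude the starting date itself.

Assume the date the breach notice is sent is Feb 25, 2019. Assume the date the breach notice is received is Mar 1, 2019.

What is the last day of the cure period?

Mar 2, 2019

Adding 5 calendar days to Feb 25, 2019 gives Mar 2, 2019, which is the last day of the cure period.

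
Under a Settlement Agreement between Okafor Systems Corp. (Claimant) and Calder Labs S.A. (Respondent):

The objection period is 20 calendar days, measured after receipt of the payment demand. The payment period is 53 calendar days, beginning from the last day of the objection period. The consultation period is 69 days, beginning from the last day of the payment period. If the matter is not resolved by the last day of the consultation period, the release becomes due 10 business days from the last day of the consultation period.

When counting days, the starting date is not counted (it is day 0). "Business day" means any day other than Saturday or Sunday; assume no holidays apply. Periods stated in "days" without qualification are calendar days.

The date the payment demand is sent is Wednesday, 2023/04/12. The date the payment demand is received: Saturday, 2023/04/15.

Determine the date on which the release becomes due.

The last day of the objection period: 2023/04/15 + 20 days = 2023/05/05.
The last day of the payment period: 53 calendar days after 2023/05/05 is 2023/06/27.
Adding 69 calendar days to 2023/06/27 gives 2023/09/04, which is the last day of the consultation period.
From Monday, 2023/09/04, 10 business days (Sep 5, Sep 6, Sep 7, Sep 8, Sep 11, Sep 12, Sep 13, Sep 14, Sep 15, Sep 18, skipping weekends) brings us to Monday, 2023/09/18, which is the date on which the release becomes due.

2023/09/18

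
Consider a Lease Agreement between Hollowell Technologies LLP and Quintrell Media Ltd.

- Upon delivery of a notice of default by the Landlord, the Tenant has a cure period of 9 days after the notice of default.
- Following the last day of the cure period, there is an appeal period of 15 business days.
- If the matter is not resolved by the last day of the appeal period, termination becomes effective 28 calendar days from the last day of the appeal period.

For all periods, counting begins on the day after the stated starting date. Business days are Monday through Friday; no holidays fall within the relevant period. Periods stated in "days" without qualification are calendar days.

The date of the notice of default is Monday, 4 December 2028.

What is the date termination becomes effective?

31 January 2029

The last day of the cure period: 4 December 2028 + 9 days = 13 December 2028.
The last day of the appeal period: counting 15 business days from Wednesday, 13 December 2028 (Dec 14, Dec 15, Dec 18, Dec 19, …, Jan 1, Jan 2, Jan 3, skipping weekends) reaches Wednesday, 3 January 2029.
The date termination becomes effective: 3 January 2029 + 28 days = 31 January 2029.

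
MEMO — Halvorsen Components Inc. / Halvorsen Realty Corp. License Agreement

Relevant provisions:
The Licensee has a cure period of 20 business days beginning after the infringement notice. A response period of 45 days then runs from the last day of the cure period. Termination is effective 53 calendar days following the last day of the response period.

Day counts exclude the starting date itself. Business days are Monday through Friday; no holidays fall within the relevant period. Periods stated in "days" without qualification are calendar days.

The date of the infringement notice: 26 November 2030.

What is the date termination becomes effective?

The last day of the cure period: counting 20 business days from Tuesday, 26 November 2030 (Nov 27, Nov 28, Nov 29, Dec 2, …, Dec 20, Dec 23, Dec 24, skipping weekends) reaches Tuesday, 24 December 2030.
Adding 45 calendar days to 24 December 2030 gives 7 February 2031, which is the last day of the response period.
The date termination becomes effective: 7 February 2031 + 53 days = 1 April 2031.

1 April 2031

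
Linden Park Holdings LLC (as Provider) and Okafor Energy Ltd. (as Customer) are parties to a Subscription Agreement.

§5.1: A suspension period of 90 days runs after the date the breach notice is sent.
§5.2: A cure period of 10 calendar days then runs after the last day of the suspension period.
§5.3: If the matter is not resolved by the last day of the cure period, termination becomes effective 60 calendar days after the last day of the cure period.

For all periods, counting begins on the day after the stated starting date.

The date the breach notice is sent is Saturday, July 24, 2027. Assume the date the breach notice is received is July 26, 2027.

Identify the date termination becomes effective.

December 31, 2027

The last day of the suspension period: July 24, 2027 + 90 days = October 22, 2027.
The last day of the cure period: October 22, 2027 + 10 days = November 1, 2027.
The date termination becomes effective: 60 calendar days after November 1, 2027 is December 31, 2027.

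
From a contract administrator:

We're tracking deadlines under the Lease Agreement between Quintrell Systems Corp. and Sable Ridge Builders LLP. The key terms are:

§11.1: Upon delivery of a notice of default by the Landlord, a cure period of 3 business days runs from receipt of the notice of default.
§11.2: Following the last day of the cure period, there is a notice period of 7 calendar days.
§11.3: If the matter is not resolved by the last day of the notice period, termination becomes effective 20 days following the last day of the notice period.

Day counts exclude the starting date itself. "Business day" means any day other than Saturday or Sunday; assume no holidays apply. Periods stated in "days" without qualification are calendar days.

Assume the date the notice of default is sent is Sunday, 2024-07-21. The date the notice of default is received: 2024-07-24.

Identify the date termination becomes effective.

From Wednesday, 2024-07-24, 3 business days (Jul 25, Jul 26, Jul 29, skipping weekends) brings us to Monday, 2024-07-29, which is the last day of the cure period.
Adding 7 calendar days to 2024-07-29 gives 2024-08-05, which is the last day of the notice period.
Adding 20 calendar days to 2024-08-05 gives 2024-08-25, which is the date termination becomes effective.

2024-08-25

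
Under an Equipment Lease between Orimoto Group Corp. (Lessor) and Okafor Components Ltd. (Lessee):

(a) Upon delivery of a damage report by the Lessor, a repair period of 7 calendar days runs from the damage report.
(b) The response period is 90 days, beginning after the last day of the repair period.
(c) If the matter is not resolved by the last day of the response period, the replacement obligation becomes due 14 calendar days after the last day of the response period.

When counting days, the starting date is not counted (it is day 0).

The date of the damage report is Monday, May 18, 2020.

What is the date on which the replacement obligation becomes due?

Sep 6, 2020

Adding 7 calendar days to May 18, 2020 gives May 25, 2020, which is the last day of the repair period.
Adding 90 calendar days to May 25, 2020 gives Aug 23, 2020, which is the last day of the response period.
The date on which the replacement obligation becomes due: Aug 23, 2020 + 14 days = Sep 6, 2020.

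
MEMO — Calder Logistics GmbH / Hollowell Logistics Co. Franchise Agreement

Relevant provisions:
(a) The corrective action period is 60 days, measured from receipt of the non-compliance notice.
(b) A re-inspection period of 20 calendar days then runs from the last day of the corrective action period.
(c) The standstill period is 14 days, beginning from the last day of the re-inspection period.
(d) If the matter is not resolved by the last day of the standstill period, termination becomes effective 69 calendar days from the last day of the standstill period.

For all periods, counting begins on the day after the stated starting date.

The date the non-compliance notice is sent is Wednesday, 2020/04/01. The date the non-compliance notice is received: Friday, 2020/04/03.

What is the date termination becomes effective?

Adding 60 calendar days to 2020/04/03 gives 2020/06/02, which is the last day of the corrective action period.
The last day of the re-inspection period: 2020/06/02 + 20 days = 2020/06/22.
The last day of the standstill period: 2020/06/22 + 14 days = 2020/07/06.
The date termination becomes effective: 69 calendar days after 2020/07/06 is 2020/09/13.

2020/09/13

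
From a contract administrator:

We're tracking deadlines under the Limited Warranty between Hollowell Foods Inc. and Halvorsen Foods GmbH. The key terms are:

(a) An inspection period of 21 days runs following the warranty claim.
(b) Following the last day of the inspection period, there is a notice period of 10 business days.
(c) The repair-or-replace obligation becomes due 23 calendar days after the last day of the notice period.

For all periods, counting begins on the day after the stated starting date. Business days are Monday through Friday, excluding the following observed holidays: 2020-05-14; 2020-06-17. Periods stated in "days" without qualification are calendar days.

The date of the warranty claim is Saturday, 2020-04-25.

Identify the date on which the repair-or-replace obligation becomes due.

The last day of the inspection period: 2020-04-25 + 21 days = 2020-05-16.
The last day of the notice period: 10 business days after Saturday, 2020-05-16, skipping weekends — May 18, May 19, May 20, May 21, May 22, May 25, May 26, May 27, May 28, May 29 — lands on Friday, 2020-05-29.
The date on which the repair-or-replace obligation becomes due: 23 calendar days after 2020-05-29 is 2020-06-21.

2020-06-21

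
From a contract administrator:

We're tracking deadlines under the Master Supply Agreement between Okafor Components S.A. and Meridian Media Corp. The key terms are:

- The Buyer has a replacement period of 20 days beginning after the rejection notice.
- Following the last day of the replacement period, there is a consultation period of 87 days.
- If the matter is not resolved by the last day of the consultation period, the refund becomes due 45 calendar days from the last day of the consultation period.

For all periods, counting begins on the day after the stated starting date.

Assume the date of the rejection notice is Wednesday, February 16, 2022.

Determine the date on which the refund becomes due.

Adding 20 calendar days to February 16, 2022 gives March 8, 2022, which is the last day of the replacement period.
The last day of the consultation period: March 8, 2022 + 87 days = June 3, 2022.
The date on which the refund becomes due: 45 calendar days after June 3, 2022 is July 18, 2022.

July 18, 2022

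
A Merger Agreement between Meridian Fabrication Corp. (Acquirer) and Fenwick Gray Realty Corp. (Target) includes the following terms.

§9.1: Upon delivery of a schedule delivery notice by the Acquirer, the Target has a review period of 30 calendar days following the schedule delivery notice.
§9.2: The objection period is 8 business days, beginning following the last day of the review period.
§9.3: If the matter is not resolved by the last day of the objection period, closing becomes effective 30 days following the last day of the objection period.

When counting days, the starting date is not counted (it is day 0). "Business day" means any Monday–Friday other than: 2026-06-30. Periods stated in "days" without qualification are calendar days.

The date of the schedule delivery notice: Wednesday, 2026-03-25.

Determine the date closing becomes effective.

The last day of the review period: 2026-03-25 + 30 days = 2026-04-24.
The last day of the objection period: 8 business days after Friday, 2026-04-24, skipping weekends — Apr 27, Apr 28, Apr 29, Apr 30, May 1, May 4, May 5, May 6 — lands on Wednesday, 2026-05-06.
Adding 30 calendar days to 2026-05-06 gives 2026-06-05, which is the date closing becomes effective.

2026-06-05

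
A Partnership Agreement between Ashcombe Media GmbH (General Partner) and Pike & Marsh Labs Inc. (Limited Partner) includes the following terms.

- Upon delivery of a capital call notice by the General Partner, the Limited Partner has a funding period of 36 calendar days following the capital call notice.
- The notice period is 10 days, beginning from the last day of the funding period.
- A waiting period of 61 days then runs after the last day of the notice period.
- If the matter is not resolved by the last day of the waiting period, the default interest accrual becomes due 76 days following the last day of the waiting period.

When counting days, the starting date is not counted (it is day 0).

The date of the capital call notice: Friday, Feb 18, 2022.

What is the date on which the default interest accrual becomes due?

Aug 20, 2022

The last day of the funding period: Feb 18, 2022 + 36 days = Mar 26, 2022.
The last day of the notice period: 10 calendar days after Mar 26, 2022 is Apr 5, 2022.
Adding 61 calendar days to Apr 5, 2022 gives Jun 5, 2022, which is the last day of the waiting period.
The date on which the default interest accrual becomes due: Jun 5, 2022 + 76 days = Aug 20, 2022.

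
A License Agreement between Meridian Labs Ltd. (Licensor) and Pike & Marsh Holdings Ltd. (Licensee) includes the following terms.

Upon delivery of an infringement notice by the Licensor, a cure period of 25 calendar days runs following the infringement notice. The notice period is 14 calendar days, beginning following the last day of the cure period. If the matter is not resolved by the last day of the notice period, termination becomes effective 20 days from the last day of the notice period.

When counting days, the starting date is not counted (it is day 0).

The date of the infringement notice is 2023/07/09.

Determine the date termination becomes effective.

2023/09/06

Adding 25 calendar days to 2023/07/09 gives 2023/08/03, which is the last day of the cure period.
The last day of the notice period: 2023/08/03 + 14 days = 2023/08/17.
The date termination becomes effective: 2023/08/17 + 20 days = 2023/09/06.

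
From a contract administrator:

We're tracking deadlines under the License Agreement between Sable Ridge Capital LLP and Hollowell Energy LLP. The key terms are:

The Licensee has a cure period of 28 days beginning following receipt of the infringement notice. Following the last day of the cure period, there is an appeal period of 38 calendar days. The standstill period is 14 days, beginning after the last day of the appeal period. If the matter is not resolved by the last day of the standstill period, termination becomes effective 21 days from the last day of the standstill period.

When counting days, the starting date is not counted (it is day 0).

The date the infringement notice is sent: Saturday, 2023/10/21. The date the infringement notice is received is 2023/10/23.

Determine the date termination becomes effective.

2024/02/01

Adding 28 calendar days to 2023/10/23 gives 2023/11/20, which is the last day of the cure period.
Adding 38 calendar days to 2023/11/20 gives 2023/12/28, which is the last day of the appeal period.
The last day of the standstill period: 2023/12/28 + 14 days = 2024/01/11.
The date termination becomes effective: 2024/01/11 + 21 days = 2024/02/01.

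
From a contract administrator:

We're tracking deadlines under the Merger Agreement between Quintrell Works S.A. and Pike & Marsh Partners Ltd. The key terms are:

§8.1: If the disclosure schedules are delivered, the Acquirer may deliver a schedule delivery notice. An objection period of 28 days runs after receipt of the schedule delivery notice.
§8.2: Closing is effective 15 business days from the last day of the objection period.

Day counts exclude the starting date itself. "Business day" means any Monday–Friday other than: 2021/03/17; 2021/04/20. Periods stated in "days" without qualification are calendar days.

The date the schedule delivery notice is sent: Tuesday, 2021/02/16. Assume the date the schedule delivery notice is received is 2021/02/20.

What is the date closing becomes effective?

The last day of the objection period: 28 calendar days after 2021/02/20 is 2021/03/20.
From Saturday, 2021/03/20, 15 business days (Mar 22, Mar 23, Mar 24, Mar 25, …, Apr 7, Apr 8, Apr 9, skipping weekends) brings us to Friday, 2021/04/09, which is the date closing becomes effective.

2021/04/09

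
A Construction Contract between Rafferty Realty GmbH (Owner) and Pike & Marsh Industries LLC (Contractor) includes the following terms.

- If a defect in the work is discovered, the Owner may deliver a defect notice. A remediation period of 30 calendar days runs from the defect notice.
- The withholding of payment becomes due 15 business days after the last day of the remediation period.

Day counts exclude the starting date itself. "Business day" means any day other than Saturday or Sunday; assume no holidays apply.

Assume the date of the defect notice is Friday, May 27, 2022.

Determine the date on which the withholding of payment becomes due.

The last day of the remediation period: May 27, 2022 + 30 days = Jun 26, 2022.
From Sunday, Jun 26, 2022, 15 business days (Jun 27, Jun 28, Jun 29, Jun 30, …, Jul 13, Jul 14, Jul 15, skipping weekends) brings us to Friday, Jul 15, 2022, which is the date on which the withholding of payment becomes due.

Jul 15, 2022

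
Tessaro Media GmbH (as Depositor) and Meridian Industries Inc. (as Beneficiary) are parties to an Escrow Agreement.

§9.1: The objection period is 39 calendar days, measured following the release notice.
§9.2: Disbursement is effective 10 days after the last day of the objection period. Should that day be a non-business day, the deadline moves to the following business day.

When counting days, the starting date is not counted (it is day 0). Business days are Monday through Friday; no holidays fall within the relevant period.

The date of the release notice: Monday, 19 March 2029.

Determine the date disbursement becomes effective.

The last day of the objection period: 19 March 2029 + 39 days = 27 April 2029.
Adding 10 calendar days to 27 April 2029 gives 7 May 2029, which is the date disbursement becomes effective. 7 May 2029 is a Monday, so no roll-forward applies.

7 May 2029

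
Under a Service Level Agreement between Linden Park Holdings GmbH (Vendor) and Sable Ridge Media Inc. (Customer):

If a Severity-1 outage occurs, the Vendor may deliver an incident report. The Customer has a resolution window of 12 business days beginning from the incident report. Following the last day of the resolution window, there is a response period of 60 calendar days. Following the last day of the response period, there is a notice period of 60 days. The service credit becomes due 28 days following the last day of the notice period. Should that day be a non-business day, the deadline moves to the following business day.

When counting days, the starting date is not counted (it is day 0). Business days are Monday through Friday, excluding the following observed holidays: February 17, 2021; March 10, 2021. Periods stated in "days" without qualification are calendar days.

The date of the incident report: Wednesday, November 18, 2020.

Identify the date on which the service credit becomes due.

May 3, 2021

The last day of the resolution window: 12 business days after Wednesday, November 18, 2020, skipping weekends — Nov 19, Nov 20, Nov 23, Nov 24, …, Dec 2, Dec 3, Dec 4 — lands on Friday, December 4, 2020.
Adding 60 calendar days to December 4, 2020 gives February 2, 2021, which is the last day of the response period.
The last day of the notice period: February 2, 2021 + 60 days = April 3, 2021.
The date on which the service credit becomes due: April 3, 2021 + 28 days = May 1, 2021. That falls on a Saturday, so it rolls to the next business day, Monday, May 3, 2021.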